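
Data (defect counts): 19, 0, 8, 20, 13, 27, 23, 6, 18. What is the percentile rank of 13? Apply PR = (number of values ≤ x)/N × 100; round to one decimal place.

44.4

N = 9.
Strictly below 13: 3. Equal to 13: 1.
PR = 4/9 × 100 = 44.4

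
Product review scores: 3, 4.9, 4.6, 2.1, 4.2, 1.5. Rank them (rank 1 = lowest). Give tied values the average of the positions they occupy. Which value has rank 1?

1.5

Sorted (ascending): 1.5, 2.1, 3, 4.2, 4.6, 4.9
No ties — each value takes its position as its rank.
Rank 1 → value 1.5.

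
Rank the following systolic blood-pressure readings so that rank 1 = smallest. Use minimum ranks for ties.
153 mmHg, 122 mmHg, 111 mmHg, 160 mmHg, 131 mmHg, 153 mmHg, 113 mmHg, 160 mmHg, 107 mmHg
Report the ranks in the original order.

6, 4, 2, 8, 5, 6, 3, 8, 1

Sorted (ascending): 107, 111, 113, 122, 131, 153, 153, 160, 160
The 2 values of 153 occupy positions 6–7 → each gets rank 6.
The 2 values of 160 occupy positions 8–9 → each gets rank 8.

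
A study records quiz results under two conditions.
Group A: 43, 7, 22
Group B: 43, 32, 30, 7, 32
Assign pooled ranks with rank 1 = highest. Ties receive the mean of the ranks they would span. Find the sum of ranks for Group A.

Sorted (descending): 43, 43, 32, 32, 30, 22, 7, 7
The 2 values of 43 occupy positions 1–2 → average rank (1+2)/2 = 1.5.
The 2 values of 32 occupy positions 3–4 → average rank (3+4)/2 = 3.5.
The 2 values of 7 occupy positions 7–8 → average rank (7+8)/2 = 7.5.
Group A values → pooled ranks: 43→1.5, 7→7.5, 22→6
Rank sum = 1.5 + 7.5 + 6 = 15

15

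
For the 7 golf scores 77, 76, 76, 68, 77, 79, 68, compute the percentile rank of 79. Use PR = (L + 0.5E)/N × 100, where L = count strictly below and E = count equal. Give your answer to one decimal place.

N = 7.
Strictly below 79: 6. Equal to 79: 1.
PR = (6 + 0.5·1)/7 × 100 = 92.9

92.9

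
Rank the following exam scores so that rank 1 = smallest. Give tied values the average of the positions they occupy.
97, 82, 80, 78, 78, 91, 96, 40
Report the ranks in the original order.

8, 5, 4, 2.5, 2.5, 6, 7, 1

Sorted (ascending): 40, 78, 78, 80, 82, 91, 96, 97
The 2 values of 78 occupy positions 2–3 → average rank (2+3)/2 = 2.5.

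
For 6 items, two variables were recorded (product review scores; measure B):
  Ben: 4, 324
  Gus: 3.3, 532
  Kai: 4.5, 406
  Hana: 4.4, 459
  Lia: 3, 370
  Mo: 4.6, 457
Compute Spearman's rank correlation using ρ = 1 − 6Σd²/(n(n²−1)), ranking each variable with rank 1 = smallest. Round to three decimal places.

Ranks of variable 1: 3, 2, 5, 4, 1, 6
Ranks of variable 2: 1, 6, 3, 5, 2, 4
d = r₁ − r₂: 2, -4, 2, -1, -1, 2
d²: 4, 16, 4, 1, 1, 4; Σd² = 30
ρ = 1 − 6·30/(6·35) = 1 − 180/210 = 0.143

0.143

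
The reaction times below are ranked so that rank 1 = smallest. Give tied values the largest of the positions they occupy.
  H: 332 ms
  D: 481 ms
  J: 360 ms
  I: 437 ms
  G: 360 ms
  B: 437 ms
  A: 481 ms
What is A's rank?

Sorted (ascending): 332, 360, 360, 437, 437, 481, 481
The 2 values of 360 occupy positions 2–3 → each gets rank 3.
The 2 values of 437 occupy positions 4–5 → each gets rank 5.
The 2 values of 481 occupy positions 6–7 → each gets rank 7.
A has value 481 ms → rank 7.

7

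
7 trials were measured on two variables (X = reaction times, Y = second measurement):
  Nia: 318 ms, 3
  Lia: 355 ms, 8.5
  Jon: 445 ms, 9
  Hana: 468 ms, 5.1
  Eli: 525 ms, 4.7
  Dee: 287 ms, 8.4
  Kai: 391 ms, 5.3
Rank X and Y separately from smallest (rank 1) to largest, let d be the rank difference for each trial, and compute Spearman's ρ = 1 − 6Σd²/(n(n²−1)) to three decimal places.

Ranks of variable 1: 2, 3, 5, 6, 7, 1, 4
Ranks of variable 2: 1, 6, 7, 3, 2, 5, 4
d = r₁ − r₂: 1, -3, -2, 3, 5, -4, 0
d²: 1, 9, 4, 9, 25, 16, 0; Σd² = 64
ρ = 1 − 6·64/(7·48) = 1 − 384/336 = -0.143

-0.143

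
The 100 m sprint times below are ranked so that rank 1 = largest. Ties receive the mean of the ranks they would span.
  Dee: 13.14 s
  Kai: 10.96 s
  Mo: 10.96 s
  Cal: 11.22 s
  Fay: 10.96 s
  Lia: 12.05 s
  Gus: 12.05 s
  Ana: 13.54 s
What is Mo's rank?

7

Sorted (descending): 13.54, 13.14, 12.05, 12.05, 11.22, 10.96, 10.96, 10.96
The 2 values of 12.05 occupy positions 3–4 → average rank (3+4)/2 = 3.5.
The 3 values of 10.96 occupy positions 6–8 → average rank 7.
Mo has value 10.96 s → rank 7.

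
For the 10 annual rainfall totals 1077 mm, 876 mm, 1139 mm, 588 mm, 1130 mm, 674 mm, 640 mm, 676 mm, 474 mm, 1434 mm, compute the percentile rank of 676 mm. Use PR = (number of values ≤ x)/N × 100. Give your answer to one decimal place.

50.0

N = 10.
Strictly below 676: 4. Equal to 676: 1.
PR = 5/10 × 100 = 50.0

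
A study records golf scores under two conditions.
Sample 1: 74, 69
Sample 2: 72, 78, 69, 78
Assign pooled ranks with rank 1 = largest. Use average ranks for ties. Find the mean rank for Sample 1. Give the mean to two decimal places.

Sorted (descending): 78, 78, 74, 72, 69, 69
The 2 values of 78 occupy positions 1–2 → average rank (1+2)/2 = 1.5.
The 2 values of 69 occupy positions 5–6 → average rank (5+6)/2 = 5.5.
Sample 1 values → pooled ranks: 74→3, 69→5.5
Mean rank = (3 + 5.5) / 2 = 4.25

4.25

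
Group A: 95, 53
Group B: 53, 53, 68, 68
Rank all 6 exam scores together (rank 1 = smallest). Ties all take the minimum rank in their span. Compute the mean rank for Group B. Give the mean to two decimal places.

2.50

Sorted (ascending): 53, 53, 53, 68, 68, 95
The 3 values of 53 occupy positions 1–3 → each gets rank 1.
The 2 values of 68 occupy positions 4–5 → each gets rank 4.
Group B values → pooled ranks: 53→1, 53→1, 68→4, 68→4
Mean rank = (1 + 1 + 4 + 4) / 4 = 2.50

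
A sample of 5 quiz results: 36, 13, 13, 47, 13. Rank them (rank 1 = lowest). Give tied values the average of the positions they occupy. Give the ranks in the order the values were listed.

Sorted (ascending): 13, 13, 13, 36, 47
The 3 values of 13 occupy positions 1–3 → average rank 2.

4, 2, 2, 5, 2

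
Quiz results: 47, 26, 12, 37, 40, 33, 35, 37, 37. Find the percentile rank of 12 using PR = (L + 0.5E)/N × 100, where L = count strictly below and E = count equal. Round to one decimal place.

5.6

N = 9.
Strictly below 12: 0. Equal to 12: 1.
PR = (0 + 0.5·1)/9 × 100 = 5.6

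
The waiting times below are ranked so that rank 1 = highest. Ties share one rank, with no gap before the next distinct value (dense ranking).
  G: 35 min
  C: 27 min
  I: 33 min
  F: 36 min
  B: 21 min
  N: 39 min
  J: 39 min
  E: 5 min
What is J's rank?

1

Sorted (descending): 39, 39, 36, 35, 33, 27, 21, 5
The 2 values of 39 share dense rank 1.
Remaining distinct values take the next consecutive integers.
J has value 39 min → rank 1.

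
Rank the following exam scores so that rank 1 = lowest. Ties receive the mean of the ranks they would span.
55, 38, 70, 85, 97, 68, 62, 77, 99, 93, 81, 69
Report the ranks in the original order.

Sorted (ascending): 38, 55, 62, 68, 69, 70, 77, 81, 85, 93, 97, 99
No ties — each value takes its position as its rank.

2, 1, 6, 9, 11, 4, 3, 7, 12, 10, 8, 5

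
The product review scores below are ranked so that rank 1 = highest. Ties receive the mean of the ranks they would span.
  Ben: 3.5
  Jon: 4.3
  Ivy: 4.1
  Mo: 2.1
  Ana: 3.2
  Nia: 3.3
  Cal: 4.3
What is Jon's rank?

1.5

Sorted (descending): 4.3, 4.3, 4.1, 3.5, 3.3, 3.2, 2.1
The 2 values of 4.3 occupy positions 1–2 → average rank (1+2)/2 = 1.5.
Jon has value 4.3 → rank 1.5.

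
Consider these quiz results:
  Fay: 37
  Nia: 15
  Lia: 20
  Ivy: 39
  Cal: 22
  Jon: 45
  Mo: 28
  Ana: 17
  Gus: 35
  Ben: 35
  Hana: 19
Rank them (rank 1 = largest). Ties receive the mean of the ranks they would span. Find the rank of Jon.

Sorted (descending): 45, 39, 37, 35, 35, 28, 22, 20, 19, 17, 15
The 2 values of 35 occupy positions 4–5 → average rank (4+5)/2 = 4.5.
Jon has value 45 → rank 1.

1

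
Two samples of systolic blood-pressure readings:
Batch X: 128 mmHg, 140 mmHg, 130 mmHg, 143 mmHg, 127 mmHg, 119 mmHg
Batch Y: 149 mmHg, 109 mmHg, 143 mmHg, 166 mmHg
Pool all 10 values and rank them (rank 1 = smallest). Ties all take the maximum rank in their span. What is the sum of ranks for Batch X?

Sorted (ascending): 109, 119, 127, 128, 130, 140, 143, 143, 149, 166
The 2 values of 143 occupy positions 7–8 → each gets rank 8.
Batch X values → pooled ranks: 128→4, 140→6, 130→5, 143→8, 127→3, 119→2
Rank sum = 4 + 6 + 5 + 8 + 3 + 2 = 28

28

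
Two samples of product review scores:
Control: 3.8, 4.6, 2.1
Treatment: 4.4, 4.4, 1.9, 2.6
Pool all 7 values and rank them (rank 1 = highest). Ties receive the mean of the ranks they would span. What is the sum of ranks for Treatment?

Sorted (descending): 4.6, 4.4, 4.4, 3.8, 2.6, 2.1, 1.9
The 2 values of 4.4 occupy positions 2–3 → average rank (2+3)/2 = 2.5.
Treatment values → pooled ranks: 4.4→2.5, 4.4→2.5, 1.9→7, 2.6→5
Rank sum = 2.5 + 2.5 + 7 + 5 = 17

17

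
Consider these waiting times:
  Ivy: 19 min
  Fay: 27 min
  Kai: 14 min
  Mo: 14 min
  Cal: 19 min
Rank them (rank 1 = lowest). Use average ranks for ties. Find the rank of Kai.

Sorted (ascending): 14, 14, 19, 19, 27
The 2 values of 14 occupy positions 1–2 → average rank (1+2)/2 = 1.5.
The 2 values of 19 occupy positions 3–4 → average rank (3+4)/2 = 3.5.
Kai has value 14 min → rank 1.5.

1.5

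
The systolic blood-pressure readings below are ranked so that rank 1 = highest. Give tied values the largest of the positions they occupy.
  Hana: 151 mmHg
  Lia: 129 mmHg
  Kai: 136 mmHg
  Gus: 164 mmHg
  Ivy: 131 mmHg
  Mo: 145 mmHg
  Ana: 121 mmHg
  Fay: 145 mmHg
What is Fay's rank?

4

Sorted (descending): 164, 151, 145, 145, 136, 131, 129, 121
The 2 values of 145 occupy positions 3–4 → each gets rank 4.
Fay has value 145 mmHg → rank 4.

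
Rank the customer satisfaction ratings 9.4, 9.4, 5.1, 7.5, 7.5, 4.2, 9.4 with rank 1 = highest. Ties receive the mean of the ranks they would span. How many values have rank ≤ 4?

Sorted (descending): 9.4, 9.4, 9.4, 7.5, 7.5, 5.1, 4.2
The 3 values of 9.4 occupy positions 1–3 → average rank 2.
The 2 values of 7.5 occupy positions 4–5 → average rank (4+5)/2 = 4.5.
Ranks ≤ 4: {2, 2, 2} → 3 values.

3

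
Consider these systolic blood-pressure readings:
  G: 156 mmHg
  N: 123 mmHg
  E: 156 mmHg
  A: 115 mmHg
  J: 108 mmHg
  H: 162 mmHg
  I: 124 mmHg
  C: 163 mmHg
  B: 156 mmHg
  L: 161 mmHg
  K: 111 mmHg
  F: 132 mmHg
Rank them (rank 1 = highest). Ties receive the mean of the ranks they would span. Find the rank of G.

Sorted (descending): 163, 162, 161, 156, 156, 156, 132, 124, 123, 115, 111, 108
The 3 values of 156 occupy positions 4–6 → average rank 5.
G has value 156 mmHg → rank 5.

5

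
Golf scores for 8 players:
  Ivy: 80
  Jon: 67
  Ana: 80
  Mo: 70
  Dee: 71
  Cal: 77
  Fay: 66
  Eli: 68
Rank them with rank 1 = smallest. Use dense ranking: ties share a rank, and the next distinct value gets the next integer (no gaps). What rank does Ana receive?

7

Sorted (ascending): 66, 67, 68, 70, 71, 77, 80, 80
The 2 values of 80 share dense rank 7.
Remaining distinct values take the next consecutive integers.
Ana has value 80 → rank 7.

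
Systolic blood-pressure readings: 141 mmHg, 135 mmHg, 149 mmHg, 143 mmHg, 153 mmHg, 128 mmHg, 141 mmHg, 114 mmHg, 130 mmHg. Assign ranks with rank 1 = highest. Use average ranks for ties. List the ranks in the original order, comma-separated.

Sorted (descending): 153, 149, 143, 141, 141, 135, 130, 128, 114
The 2 values of 141 occupy positions 4–5 → average rank (4+5)/2 = 4.5.

4.5, 6, 2, 3, 1, 8, 4.5, 9, 7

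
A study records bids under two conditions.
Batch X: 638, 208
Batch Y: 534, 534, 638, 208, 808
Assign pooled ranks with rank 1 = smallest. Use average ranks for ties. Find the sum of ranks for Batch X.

7

Sorted (ascending): 208, 208, 534, 534, 638, 638, 808
The 2 values of 208 occupy positions 1–2 → average rank (1+2)/2 = 1.5.
The 2 values of 534 occupy positions 3–4 → average rank (3+4)/2 = 3.5.
The 2 values of 638 occupy positions 5–6 → average rank (5+6)/2 = 5.5.
Batch X values → pooled ranks: 638→5.5, 208→1.5
Rank sum = 5.5 + 1.5 = 7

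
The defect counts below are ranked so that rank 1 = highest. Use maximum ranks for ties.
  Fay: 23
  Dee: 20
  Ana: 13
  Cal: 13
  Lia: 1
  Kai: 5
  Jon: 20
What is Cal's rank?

5

Sorted (descending): 23, 20, 20, 13, 13, 5, 1
The 2 values of 20 occupy positions 2–3 → each gets rank 3.
The 2 values of 13 occupy positions 4–5 → each gets rank 5.
Cal has value 13 → rank 5.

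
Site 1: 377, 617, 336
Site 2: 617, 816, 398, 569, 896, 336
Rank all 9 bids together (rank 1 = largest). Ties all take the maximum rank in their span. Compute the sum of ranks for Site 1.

Sorted (descending): 896, 816, 617, 617, 569, 398, 377, 336, 336
The 2 values of 617 occupy positions 3–4 → each gets rank 4.
The 2 values of 336 occupy positions 8–9 → each gets rank 9.
Site 1 values → pooled ranks: 377→7, 617→4, 336→9
Rank sum = 7 + 4 + 9 = 20

20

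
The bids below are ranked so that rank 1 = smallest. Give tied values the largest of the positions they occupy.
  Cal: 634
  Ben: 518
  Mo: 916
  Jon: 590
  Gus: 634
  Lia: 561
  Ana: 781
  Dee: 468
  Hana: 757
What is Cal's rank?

6

Sorted (ascending): 468, 518, 561, 590, 634, 634, 757, 781, 916
The 2 values of 634 occupy positions 5–6 → each gets rank 6.
Cal has value 634 → rank 6.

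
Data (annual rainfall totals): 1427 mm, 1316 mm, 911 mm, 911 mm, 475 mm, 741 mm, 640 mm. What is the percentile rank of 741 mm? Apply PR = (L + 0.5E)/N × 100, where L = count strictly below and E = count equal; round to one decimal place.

N = 7.
Strictly below 741: 2. Equal to 741: 1.
PR = (2 + 0.5·1)/7 × 100 = 35.7

35.7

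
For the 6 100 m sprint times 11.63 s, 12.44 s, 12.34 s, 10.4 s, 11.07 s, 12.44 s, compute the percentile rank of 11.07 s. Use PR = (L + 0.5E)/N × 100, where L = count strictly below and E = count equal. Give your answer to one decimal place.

N = 6.
Strictly below 11.07: 1. Equal to 11.07: 1.
PR = (1 + 0.5·1)/6 × 100 = 25.0

25.0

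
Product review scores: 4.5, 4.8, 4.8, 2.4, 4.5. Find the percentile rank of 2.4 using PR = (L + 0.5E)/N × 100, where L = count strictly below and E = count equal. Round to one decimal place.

N = 5.
Strictly below 2.4: 0. Equal to 2.4: 1.
PR = (0 + 0.5·1)/5 × 100 = 10.0

10.0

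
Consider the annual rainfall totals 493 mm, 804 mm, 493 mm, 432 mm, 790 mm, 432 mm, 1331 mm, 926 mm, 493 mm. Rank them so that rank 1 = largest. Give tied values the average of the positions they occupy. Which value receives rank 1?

Sorted (descending): 1331, 926, 804, 790, 493, 493, 493, 432, 432
The 3 values of 493 occupy positions 5–7 → average rank 6.
The 2 values of 432 occupy positions 8–9 → average rank (8+9)/2 = 8.5.
Rank 1 → value 1331.

1331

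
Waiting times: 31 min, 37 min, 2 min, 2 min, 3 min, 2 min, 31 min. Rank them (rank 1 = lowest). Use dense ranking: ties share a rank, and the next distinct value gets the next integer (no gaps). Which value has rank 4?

Sorted (ascending): 2, 2, 2, 3, 31, 31, 37
The 3 values of 2 share dense rank 1.
The 2 values of 31 share dense rank 3.
Remaining distinct values take the next consecutive integers.
Rank 4 → value 37.

37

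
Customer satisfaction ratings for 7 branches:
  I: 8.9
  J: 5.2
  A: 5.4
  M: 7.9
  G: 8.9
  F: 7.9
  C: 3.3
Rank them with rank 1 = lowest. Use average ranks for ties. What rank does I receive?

Sorted (ascending): 3.3, 5.2, 5.4, 7.9, 7.9, 8.9, 8.9
The 2 values of 7.9 occupy positions 4–5 → average rank (4+5)/2 = 4.5.
The 2 values of 8.9 occupy positions 6–7 → average rank (6+7)/2 = 6.5.
I has value 8.9 → rank 6.5.

6.5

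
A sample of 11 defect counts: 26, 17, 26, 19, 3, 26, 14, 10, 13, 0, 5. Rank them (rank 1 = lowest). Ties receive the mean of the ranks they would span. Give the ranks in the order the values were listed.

Sorted (ascending): 0, 3, 5, 10, 13, 14, 17, 19, 26, 26, 26
The 3 values of 26 occupy positions 9–11 → average rank 10.

10, 7, 10, 8, 2, 10, 6, 4, 5, 1, 3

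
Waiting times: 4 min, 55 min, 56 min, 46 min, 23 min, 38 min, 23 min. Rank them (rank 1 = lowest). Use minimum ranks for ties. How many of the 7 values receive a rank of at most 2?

3

Sorted (ascending): 4, 23, 23, 38, 46, 55, 56
The 2 values of 23 occupy positions 2–3 → each gets rank 2.
Ranks ≤ 2: {1, 2, 2} → 3 values.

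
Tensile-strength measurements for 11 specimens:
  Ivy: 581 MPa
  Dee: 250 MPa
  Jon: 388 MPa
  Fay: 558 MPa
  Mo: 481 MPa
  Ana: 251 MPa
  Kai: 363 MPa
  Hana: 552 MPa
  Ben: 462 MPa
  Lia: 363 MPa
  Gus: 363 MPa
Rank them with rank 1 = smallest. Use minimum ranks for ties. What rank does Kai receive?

Sorted (ascending): 250, 251, 363, 363, 363, 388, 462, 481, 552, 558, 581
The 3 values of 363 occupy positions 3–5 → each gets rank 3.
Kai has value 363 MPa → rank 3.

3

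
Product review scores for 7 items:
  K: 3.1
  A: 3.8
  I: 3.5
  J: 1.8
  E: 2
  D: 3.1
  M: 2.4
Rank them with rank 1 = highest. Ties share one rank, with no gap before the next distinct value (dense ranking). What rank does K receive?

3

Sorted (descending): 3.8, 3.5, 3.1, 3.1, 2.4, 2, 1.8
The 2 values of 3.1 share dense rank 3.
Remaining distinct values take the next consecutive integers.
K has value 3.1 → rank 3.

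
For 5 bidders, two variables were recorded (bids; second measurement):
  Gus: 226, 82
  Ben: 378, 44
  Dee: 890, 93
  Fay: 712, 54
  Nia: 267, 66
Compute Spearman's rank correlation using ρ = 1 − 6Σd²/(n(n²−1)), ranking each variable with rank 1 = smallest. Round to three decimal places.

0.100

Ranks of variable 1: 1, 3, 5, 4, 2
Ranks of variable 2: 4, 1, 5, 2, 3
d = r₁ − r₂: -3, 2, 0, 2, -1
d²: 9, 4, 0, 4, 1; Σd² = 18
ρ = 1 − 6·18/(5·24) = 1 − 108/120 = 0.100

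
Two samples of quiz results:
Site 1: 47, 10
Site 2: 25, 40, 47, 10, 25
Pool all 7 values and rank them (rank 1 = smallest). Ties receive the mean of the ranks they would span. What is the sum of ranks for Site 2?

20

Sorted (ascending): 10, 10, 25, 25, 40, 47, 47
The 2 values of 10 occupy positions 1–2 → average rank (1+2)/2 = 1.5.
The 2 values of 25 occupy positions 3–4 → average rank (3+4)/2 = 3.5.
The 2 values of 47 occupy positions 6–7 → average rank (6+7)/2 = 6.5.
Site 2 values → pooled ranks: 25→3.5, 40→5, 47→6.5, 10→1.5, 25→3.5
Rank sum = 3.5 + 5 + 6.5 + 1.5 + 3.5 = 20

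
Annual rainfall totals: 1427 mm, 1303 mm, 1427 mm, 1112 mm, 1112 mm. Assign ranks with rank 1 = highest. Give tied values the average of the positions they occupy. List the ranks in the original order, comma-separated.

Sorted (descending): 1427, 1427, 1303, 1112, 1112
The 2 values of 1427 occupy positions 1–2 → average rank (1+2)/2 = 1.5.
The 2 values of 1112 occupy positions 4–5 → average rank (4+5)/2 = 4.5.

1.5, 3, 1.5, 4.5, 4.5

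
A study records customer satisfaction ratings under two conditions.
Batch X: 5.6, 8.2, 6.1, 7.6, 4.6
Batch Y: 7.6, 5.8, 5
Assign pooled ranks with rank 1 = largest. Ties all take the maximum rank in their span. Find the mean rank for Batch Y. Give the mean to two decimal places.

Sorted (descending): 8.2, 7.6, 7.6, 6.1, 5.8, 5.6, 5, 4.6
The 2 values of 7.6 occupy positions 2–3 → each gets rank 3.
Batch Y values → pooled ranks: 7.6→3, 5.8→5, 5→7
Mean rank = (3 + 5 + 7) / 3 = 5.00

5.00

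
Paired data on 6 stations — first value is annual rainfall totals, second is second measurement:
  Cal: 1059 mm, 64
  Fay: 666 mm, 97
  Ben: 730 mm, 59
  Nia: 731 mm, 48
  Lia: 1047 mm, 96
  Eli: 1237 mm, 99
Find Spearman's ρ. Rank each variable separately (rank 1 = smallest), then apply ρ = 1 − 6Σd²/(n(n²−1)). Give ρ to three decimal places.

0.314

Ranks of variable 1: 5, 1, 2, 3, 4, 6
Ranks of variable 2: 3, 5, 2, 1, 4, 6
d = r₁ − r₂: 2, -4, 0, 2, 0, 0
d²: 4, 16, 0, 4, 0, 0; Σd² = 24
ρ = 1 − 6·24/(6·35) = 1 − 144/210 = 0.314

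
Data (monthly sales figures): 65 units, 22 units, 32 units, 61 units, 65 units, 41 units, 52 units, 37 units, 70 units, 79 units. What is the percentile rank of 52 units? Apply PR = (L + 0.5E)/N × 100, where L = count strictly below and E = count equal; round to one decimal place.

45.0

N = 10.
Strictly below 52: 4. Equal to 52: 1.
PR = (4 + 0.5·1)/10 × 100 = 45.0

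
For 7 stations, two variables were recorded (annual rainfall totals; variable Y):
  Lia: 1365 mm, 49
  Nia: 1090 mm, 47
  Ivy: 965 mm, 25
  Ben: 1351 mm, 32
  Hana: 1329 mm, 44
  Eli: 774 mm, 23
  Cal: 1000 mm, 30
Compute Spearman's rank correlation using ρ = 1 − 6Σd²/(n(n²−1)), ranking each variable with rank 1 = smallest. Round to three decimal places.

Ranks of variable 1: 7, 4, 2, 6, 5, 1, 3
Ranks of variable 2: 7, 6, 2, 4, 5, 1, 3
d = r₁ − r₂: 0, -2, 0, 2, 0, 0, 0
d²: 0, 4, 0, 4, 0, 0, 0; Σd² = 8
ρ = 1 − 6·8/(7·48) = 1 − 48/336 = 0.857

0.857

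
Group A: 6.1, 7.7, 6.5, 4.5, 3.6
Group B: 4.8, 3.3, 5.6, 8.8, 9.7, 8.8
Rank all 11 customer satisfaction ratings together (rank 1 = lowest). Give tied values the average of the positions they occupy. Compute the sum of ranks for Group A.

26

Sorted (ascending): 3.3, 3.6, 4.5, 4.8, 5.6, 6.1, 6.5, 7.7, 8.8, 8.8, 9.7
The 2 values of 8.8 occupy positions 9–10 → average rank (9+10)/2 = 9.5.
Group A values → pooled ranks: 6.1→6, 7.7→8, 6.5→7, 4.5→3, 3.6→2
Rank sum = 6 + 8 + 7 + 3 + 2 = 26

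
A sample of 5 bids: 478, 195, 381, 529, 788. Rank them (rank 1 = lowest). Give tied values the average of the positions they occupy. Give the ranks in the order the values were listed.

Sorted (ascending): 195, 381, 478, 529, 788
No ties — each value takes its position as its rank.

3, 1, 2, 4, 5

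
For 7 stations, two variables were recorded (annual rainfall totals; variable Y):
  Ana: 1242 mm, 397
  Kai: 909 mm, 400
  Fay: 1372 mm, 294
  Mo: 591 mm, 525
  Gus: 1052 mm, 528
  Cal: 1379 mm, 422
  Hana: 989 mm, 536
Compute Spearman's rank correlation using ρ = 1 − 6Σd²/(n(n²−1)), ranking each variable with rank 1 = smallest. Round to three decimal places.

-0.429

Ranks of variable 1: 5, 2, 6, 1, 4, 7, 3
Ranks of variable 2: 2, 3, 1, 5, 6, 4, 7
d = r₁ − r₂: 3, -1, 5, -4, -2, 3, -4
d²: 9, 1, 25, 16, 4, 9, 16; Σd² = 80
ρ = 1 − 6·80/(7·48) = 1 − 480/336 = -0.429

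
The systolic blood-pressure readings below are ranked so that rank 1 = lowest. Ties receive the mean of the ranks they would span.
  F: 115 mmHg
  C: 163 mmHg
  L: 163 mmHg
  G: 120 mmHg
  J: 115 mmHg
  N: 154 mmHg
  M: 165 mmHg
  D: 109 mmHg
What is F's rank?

2.5

Sorted (ascending): 109, 115, 115, 120, 154, 163, 163, 165
The 2 values of 115 occupy positions 2–3 → average rank (2+3)/2 = 2.5.
The 2 values of 163 occupy positions 6–7 → average rank (6+7)/2 = 6.5.
F has value 115 mmHg → rank 2.5.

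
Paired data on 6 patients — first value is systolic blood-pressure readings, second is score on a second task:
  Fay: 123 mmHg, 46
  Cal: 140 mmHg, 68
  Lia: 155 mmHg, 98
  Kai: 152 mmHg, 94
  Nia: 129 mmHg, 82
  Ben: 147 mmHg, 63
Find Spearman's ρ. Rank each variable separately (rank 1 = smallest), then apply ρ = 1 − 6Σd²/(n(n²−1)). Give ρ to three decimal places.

0.771

Ranks of variable 1: 1, 3, 6, 5, 2, 4
Ranks of variable 2: 1, 3, 6, 5, 4, 2
d = r₁ − r₂: 0, 0, 0, 0, -2, 2
d²: 0, 0, 0, 0, 4, 4; Σd² = 8
ρ = 1 − 6·8/(6·35) = 1 − 48/210 = 0.771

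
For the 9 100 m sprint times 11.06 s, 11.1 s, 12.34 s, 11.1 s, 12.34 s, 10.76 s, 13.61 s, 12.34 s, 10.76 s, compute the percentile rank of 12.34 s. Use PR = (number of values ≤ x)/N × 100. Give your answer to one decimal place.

88.9

N = 9.
Strictly below 12.34: 5. Equal to 12.34: 3.
PR = 8/9 × 100 = 88.9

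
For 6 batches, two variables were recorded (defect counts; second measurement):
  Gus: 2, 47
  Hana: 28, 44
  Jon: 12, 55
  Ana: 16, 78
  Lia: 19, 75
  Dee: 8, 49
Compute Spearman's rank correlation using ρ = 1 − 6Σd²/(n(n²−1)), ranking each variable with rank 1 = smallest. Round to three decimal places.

Ranks of variable 1: 1, 6, 3, 4, 5, 2
Ranks of variable 2: 2, 1, 4, 6, 5, 3
d = r₁ − r₂: -1, 5, -1, -2, 0, -1
d²: 1, 25, 1, 4, 0, 1; Σd² = 32
ρ = 1 − 6·32/(6·35) = 1 − 192/210 = 0.086

0.086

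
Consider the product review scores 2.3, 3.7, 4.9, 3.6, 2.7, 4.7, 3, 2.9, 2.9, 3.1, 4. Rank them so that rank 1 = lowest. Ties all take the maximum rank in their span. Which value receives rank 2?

Sorted (ascending): 2.3, 2.7, 2.9, 2.9, 3, 3.1, 3.6, 3.7, 4, 4.7, 4.9
The 2 values of 2.9 occupy positions 3–4 → each gets rank 4.
Rank 2 → value 2.7.

2.7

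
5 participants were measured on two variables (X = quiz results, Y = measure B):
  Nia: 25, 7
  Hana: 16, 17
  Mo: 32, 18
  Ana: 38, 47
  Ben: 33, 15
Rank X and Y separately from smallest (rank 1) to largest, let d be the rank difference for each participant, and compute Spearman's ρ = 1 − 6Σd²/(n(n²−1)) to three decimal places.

Ranks of variable 1: 2, 1, 3, 5, 4
Ranks of variable 2: 1, 3, 4, 5, 2
d = r₁ − r₂: 1, -2, -1, 0, 2
d²: 1, 4, 1, 0, 4; Σd² = 10
ρ = 1 − 6·10/(5·24) = 1 − 60/120 = 0.500

0.500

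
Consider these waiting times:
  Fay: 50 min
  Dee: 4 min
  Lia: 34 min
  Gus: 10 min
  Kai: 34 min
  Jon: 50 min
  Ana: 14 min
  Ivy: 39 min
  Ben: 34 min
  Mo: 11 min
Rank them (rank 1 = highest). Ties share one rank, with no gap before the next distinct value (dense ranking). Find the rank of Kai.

Sorted (descending): 50, 50, 39, 34, 34, 34, 14, 11, 10, 4
The 2 values of 50 share dense rank 1.
The 3 values of 34 share dense rank 3.
Remaining distinct values take the next consecutive integers.
Kai has value 34 min → rank 3.

3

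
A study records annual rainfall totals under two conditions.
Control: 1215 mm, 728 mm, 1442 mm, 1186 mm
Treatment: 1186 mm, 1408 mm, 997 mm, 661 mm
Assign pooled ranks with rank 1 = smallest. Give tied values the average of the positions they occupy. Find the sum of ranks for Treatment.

15.5

Sorted (ascending): 661, 728, 997, 1186, 1186, 1215, 1408, 1442
The 2 values of 1186 occupy positions 4–5 → average rank (4+5)/2 = 4.5.
Treatment values → pooled ranks: 1186→4.5, 1408→7, 997→3, 661→1
Rank sum = 4.5 + 7 + 3 + 1 = 15.5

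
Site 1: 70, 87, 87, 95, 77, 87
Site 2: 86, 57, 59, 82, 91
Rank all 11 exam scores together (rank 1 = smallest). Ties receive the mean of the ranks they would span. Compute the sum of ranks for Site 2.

Sorted (ascending): 57, 59, 70, 77, 82, 86, 87, 87, 87, 91, 95
The 3 values of 87 occupy positions 7–9 → average rank 8.
Site 2 values → pooled ranks: 86→6, 57→1, 59→2, 82→5, 91→10
Rank sum = 6 + 1 + 2 + 5 + 10 = 24

24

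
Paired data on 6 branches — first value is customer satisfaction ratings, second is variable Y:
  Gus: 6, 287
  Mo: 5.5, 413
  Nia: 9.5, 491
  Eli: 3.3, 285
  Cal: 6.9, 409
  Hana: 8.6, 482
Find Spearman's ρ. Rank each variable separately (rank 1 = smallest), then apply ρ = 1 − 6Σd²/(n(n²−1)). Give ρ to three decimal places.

0.829

Ranks of variable 1: 3, 2, 6, 1, 4, 5
Ranks of variable 2: 2, 4, 6, 1, 3, 5
d = r₁ − r₂: 1, -2, 0, 0, 1, 0
d²: 1, 4, 0, 0, 1, 0; Σd² = 6
ρ = 1 − 6·6/(6·35) = 1 − 36/210 = 0.829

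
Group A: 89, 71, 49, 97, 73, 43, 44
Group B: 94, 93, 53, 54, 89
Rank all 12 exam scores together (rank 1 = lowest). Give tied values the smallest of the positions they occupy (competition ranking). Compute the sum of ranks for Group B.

Sorted (ascending): 43, 44, 49, 53, 54, 71, 73, 89, 89, 93, 94, 97
The 2 values of 89 occupy positions 8–9 → each gets rank 8.
Group B values → pooled ranks: 94→11, 93→10, 53→4, 54→5, 89→8
Rank sum = 11 + 10 + 4 + 5 + 8 = 38

38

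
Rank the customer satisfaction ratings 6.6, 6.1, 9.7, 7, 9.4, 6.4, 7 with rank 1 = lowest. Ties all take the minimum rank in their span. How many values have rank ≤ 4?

5

Sorted (ascending): 6.1, 6.4, 6.6, 7, 7, 9.4, 9.7
The 2 values of 7 occupy positions 4–5 → each gets rank 4.
Ranks ≤ 4: {1, 2, 3, 4, 4} → 5 values.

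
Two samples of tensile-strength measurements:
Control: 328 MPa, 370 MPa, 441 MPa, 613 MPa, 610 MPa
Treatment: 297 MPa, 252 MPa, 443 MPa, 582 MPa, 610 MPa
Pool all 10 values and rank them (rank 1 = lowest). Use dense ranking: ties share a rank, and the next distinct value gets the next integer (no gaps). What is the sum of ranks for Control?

29

Sorted (ascending): 252, 297, 328, 370, 441, 443, 582, 610, 610, 613
The 2 values of 610 share dense rank 8.
Remaining distinct values take the next consecutive integers.
Control values → pooled ranks: 328→3, 370→4, 441→5, 613→9, 610→8
Rank sum = 3 + 4 + 5 + 9 + 8 = 29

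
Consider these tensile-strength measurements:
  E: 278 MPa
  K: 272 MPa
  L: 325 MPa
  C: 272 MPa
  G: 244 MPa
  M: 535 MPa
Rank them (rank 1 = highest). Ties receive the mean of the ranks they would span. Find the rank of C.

Sorted (descending): 535, 325, 278, 272, 272, 244
The 2 values of 272 occupy positions 4–5 → average rank (4+5)/2 = 4.5.
C has value 272 MPa → rank 4.5.

4.5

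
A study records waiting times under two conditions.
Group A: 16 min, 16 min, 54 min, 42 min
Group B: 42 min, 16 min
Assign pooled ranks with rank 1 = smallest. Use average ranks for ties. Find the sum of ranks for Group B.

6.5

Sorted (ascending): 16, 16, 16, 42, 42, 54
The 3 values of 16 occupy positions 1–3 → average rank 2.
The 2 values of 42 occupy positions 4–5 → average rank (4+5)/2 = 4.5.
Group B values → pooled ranks: 42→4.5, 16→2
Rank sum = 4.5 + 2 = 6.5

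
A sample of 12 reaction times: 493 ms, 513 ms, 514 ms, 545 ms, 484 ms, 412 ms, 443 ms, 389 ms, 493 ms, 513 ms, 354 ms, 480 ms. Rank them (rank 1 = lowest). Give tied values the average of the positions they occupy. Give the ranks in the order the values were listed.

7.5, 9.5, 11, 12, 6, 3, 4, 2, 7.5, 9.5, 1, 5

Sorted (ascending): 354, 389, 412, 443, 480, 484, 493, 493, 513, 513, 514, 545
The 2 values of 493 occupy positions 7–8 → average rank (7+8)/2 = 7.5.
The 2 values of 513 occupy positions 9–10 → average rank (9+10)/2 = 9.5.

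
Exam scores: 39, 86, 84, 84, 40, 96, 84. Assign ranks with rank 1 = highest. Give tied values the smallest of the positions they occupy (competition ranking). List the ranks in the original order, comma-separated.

Sorted (descending): 96, 86, 84, 84, 84, 40, 39
The 3 values of 84 occupy positions 3–5 → each gets rank 3.

7, 2, 3, 3, 6, 1, 3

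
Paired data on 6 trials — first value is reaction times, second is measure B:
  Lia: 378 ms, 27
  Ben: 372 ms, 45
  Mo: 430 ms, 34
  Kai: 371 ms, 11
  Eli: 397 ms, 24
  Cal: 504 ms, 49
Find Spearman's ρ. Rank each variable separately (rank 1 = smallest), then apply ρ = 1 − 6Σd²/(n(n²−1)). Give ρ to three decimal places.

Ranks of variable 1: 3, 2, 5, 1, 4, 6
Ranks of variable 2: 3, 5, 4, 1, 2, 6
d = r₁ − r₂: 0, -3, 1, 0, 2, 0
d²: 0, 9, 1, 0, 4, 0; Σd² = 14
ρ = 1 − 6·14/(6·35) = 1 − 84/210 = 0.600

0.600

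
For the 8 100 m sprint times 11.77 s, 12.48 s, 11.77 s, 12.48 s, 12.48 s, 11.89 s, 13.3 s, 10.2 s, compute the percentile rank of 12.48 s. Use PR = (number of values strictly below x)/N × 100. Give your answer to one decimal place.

N = 8.
Strictly below 12.48: 4. Equal to 12.48: 3.
PR = 4/8 × 100 = 50.0

50.0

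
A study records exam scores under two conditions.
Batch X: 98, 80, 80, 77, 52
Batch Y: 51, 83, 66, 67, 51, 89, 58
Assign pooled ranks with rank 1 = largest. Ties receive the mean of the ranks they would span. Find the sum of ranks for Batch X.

26

Sorted (descending): 98, 89, 83, 80, 80, 77, 67, 66, 58, 52, 51, 51
The 2 values of 80 occupy positions 4–5 → average rank (4+5)/2 = 4.5.
The 2 values of 51 occupy positions 11–12 → average rank (11+12)/2 = 11.5.
Batch X values → pooled ranks: 98→1, 80→4.5, 80→4.5, 77→6, 52→10
Rank sum = 1 + 4.5 + 4.5 + 6 + 10 = 26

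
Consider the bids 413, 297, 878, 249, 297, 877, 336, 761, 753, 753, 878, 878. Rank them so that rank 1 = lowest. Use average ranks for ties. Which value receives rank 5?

413

Sorted (ascending): 249, 297, 297, 336, 413, 753, 753, 761, 877, 878, 878, 878
The 2 values of 297 occupy positions 2–3 → average rank (2+3)/2 = 2.5.
The 2 values of 753 occupy positions 6–7 → average rank (6+7)/2 = 6.5.
The 3 values of 878 occupy positions 10–12 → average rank 11.
Rank 5 → value 413.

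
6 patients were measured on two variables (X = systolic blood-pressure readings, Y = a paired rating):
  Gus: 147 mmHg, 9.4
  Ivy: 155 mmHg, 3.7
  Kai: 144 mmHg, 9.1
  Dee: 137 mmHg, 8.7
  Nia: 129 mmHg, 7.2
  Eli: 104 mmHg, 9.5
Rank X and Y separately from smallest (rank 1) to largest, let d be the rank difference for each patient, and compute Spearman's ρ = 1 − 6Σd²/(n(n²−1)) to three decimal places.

-0.429

Ranks of variable 1: 5, 6, 4, 3, 2, 1
Ranks of variable 2: 5, 1, 4, 3, 2, 6
d = r₁ − r₂: 0, 5, 0, 0, 0, -5
d²: 0, 25, 0, 0, 0, 25; Σd² = 50
ρ = 1 − 6·50/(6·35) = 1 − 300/210 = -0.429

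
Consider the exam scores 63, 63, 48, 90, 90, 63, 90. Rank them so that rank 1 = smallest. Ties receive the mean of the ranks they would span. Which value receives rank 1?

Sorted (ascending): 48, 63, 63, 63, 90, 90, 90
The 3 values of 63 occupy positions 2–4 → average rank 3.
The 3 values of 90 occupy positions 5–7 → average rank 6.
Rank 1 → value 48.

48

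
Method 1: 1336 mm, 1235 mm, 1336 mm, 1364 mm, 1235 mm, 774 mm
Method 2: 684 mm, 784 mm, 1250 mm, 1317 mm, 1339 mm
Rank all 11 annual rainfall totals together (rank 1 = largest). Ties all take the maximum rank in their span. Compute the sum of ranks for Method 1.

35

Sorted (descending): 1364, 1339, 1336, 1336, 1317, 1250, 1235, 1235, 784, 774, 684
The 2 values of 1336 occupy positions 3–4 → each gets rank 4.
The 2 values of 1235 occupy positions 7–8 → each gets rank 8.
Method 1 values → pooled ranks: 1336→4, 1235→8, 1336→4, 1364→1, 1235→8, 774→10
Rank sum = 4 + 8 + 4 + 1 + 8 + 10 = 35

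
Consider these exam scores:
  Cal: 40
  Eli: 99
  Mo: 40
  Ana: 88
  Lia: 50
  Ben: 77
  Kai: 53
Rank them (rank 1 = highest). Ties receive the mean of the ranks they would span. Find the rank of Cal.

Sorted (descending): 99, 88, 77, 53, 50, 40, 40
The 2 values of 40 occupy positions 6–7 → average rank (6+7)/2 = 6.5.
Cal has value 40 → rank 6.5.

6.5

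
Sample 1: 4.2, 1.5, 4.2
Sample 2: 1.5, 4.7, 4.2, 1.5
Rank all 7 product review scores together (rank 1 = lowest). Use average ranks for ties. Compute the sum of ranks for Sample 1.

12

Sorted (ascending): 1.5, 1.5, 1.5, 4.2, 4.2, 4.2, 4.7
The 3 values of 1.5 occupy positions 1–3 → average rank 2.
The 3 values of 4.2 occupy positions 4–6 → average rank 5.
Sample 1 values → pooled ranks: 4.2→5, 1.5→2, 4.2→5
Rank sum = 5 + 2 + 5 = 12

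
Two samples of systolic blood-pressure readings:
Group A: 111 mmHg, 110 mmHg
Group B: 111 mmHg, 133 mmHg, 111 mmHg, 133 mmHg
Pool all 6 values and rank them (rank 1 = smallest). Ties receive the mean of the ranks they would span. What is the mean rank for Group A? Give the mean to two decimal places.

Sorted (ascending): 110, 111, 111, 111, 133, 133
The 3 values of 111 occupy positions 2–4 → average rank 3.
The 2 values of 133 occupy positions 5–6 → average rank (5+6)/2 = 5.5.
Group A values → pooled ranks: 111→3, 110→1
Mean rank = (3 + 1) / 2 = 2.00

2.00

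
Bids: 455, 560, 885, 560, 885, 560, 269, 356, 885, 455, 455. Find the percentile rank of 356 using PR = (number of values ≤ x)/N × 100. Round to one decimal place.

18.2

N = 11.
Strictly below 356: 1. Equal to 356: 1.
PR = 2/11 × 100 = 18.2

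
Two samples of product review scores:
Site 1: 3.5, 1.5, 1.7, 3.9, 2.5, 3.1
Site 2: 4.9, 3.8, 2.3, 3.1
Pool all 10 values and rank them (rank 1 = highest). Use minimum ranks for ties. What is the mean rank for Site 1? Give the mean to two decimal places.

6.17

Sorted (descending): 4.9, 3.9, 3.8, 3.5, 3.1, 3.1, 2.5, 2.3, 1.7, 1.5
The 2 values of 3.1 occupy positions 5–6 → each gets rank 5.
Site 1 values → pooled ranks: 3.5→4, 1.5→10, 1.7→9, 3.9→2, 2.5→7, 3.1→5
Mean rank = (4 + 10 + 9 + 2 + 7 + 5) / 6 = 6.17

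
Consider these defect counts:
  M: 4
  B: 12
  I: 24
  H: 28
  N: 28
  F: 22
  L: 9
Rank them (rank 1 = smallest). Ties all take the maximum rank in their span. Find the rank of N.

Sorted (ascending): 4, 9, 12, 22, 24, 28, 28
The 2 values of 28 occupy positions 6–7 → each gets rank 7.
N has value 28 → rank 7.

7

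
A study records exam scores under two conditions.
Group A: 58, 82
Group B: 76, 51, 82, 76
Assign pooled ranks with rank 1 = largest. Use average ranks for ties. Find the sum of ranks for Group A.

Sorted (descending): 82, 82, 76, 76, 58, 51
The 2 values of 82 occupy positions 1–2 → average rank (1+2)/2 = 1.5.
The 2 values of 76 occupy positions 3–4 → average rank (3+4)/2 = 3.5.
Group A values → pooled ranks: 58→5, 82→1.5
Rank sum = 5 + 1.5 = 6.5

6.5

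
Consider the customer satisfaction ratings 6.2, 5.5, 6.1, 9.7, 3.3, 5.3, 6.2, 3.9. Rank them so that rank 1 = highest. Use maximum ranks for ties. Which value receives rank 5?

Sorted (descending): 9.7, 6.2, 6.2, 6.1, 5.5, 5.3, 3.9, 3.3
The 2 values of 6.2 occupy positions 2–3 → each gets rank 3.
Rank 5 → value 5.5.

5.5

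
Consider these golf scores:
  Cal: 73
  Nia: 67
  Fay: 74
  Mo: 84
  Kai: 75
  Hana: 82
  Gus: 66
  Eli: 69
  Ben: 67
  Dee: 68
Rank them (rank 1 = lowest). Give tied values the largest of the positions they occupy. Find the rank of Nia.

Sorted (ascending): 66, 67, 67, 68, 69, 73, 74, 75, 82, 84
The 2 values of 67 occupy positions 2–3 → each gets rank 3.
Nia has value 67 → rank 3.

3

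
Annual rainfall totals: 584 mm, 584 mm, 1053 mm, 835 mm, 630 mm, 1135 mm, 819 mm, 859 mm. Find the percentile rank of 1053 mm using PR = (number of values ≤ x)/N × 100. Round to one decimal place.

87.5

N = 8.
Strictly below 1053: 6. Equal to 1053: 1.
PR = 7/8 × 100 = 87.5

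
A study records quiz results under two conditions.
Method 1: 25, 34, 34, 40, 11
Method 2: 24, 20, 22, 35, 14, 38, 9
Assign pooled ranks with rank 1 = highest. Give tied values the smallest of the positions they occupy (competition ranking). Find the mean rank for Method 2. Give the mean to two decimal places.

Sorted (descending): 40, 38, 35, 34, 34, 25, 24, 22, 20, 14, 11, 9
The 2 values of 34 occupy positions 4–5 → each gets rank 4.
Method 2 values → pooled ranks: 24→7, 20→9, 22→8, 35→3, 14→10, 38→2, 9→12
Mean rank = (7 + 9 + 8 + 3 + 10 + 2 + 12) / 7 = 7.29

7.29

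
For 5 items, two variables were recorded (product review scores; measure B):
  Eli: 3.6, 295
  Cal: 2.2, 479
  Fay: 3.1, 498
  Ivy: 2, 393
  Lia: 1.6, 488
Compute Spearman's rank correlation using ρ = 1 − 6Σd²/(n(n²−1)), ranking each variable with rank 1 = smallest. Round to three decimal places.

-0.300

Ranks of variable 1: 5, 3, 4, 2, 1
Ranks of variable 2: 1, 3, 5, 2, 4
d = r₁ − r₂: 4, 0, -1, 0, -3
d²: 16, 0, 1, 0, 9; Σd² = 26
ρ = 1 − 6·26/(5·24) = 1 − 156/120 = -0.300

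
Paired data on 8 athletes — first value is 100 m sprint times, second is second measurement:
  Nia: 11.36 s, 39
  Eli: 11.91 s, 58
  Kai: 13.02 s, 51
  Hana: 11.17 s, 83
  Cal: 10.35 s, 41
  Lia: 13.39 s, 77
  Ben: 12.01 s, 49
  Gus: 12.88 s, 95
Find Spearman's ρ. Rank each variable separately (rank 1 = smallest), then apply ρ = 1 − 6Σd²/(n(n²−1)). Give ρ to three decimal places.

0.381

Ranks of variable 1: 3, 4, 7, 2, 1, 8, 5, 6
Ranks of variable 2: 1, 5, 4, 7, 2, 6, 3, 8
d = r₁ − r₂: 2, -1, 3, -5, -1, 2, 2, -2
d²: 4, 1, 9, 25, 1, 4, 4, 4; Σd² = 52
ρ = 1 − 6·52/(8·63) = 1 − 312/504 = 0.381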